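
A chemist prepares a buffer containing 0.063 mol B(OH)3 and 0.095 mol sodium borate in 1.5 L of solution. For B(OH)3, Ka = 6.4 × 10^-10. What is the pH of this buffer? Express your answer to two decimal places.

pKa = −log(6.4 × 10^-10) = 9.194
pH = pKa + log([A⁻]/[HA]) = 9.194 + log(0.095/0.063)
pH = 9.194 + (+0.178) = 9.37

pH = 9.37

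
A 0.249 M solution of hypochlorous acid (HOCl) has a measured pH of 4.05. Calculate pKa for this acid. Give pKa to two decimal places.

pKa = 7.50

[H+] = 10^(-4.05) = 8.91 × 10^-5 M
At equilibrium [HA] = 0.249 − 8.91 × 10^-5 = 2.49 × 10^-1 M
Ka = [H+][A-]/[HA] = (8.91 × 10^-5)² / 2.49 × 10^-1 = 3.19 × 10^-8
pKa = -log(3.19 × 10^-8) = 7.50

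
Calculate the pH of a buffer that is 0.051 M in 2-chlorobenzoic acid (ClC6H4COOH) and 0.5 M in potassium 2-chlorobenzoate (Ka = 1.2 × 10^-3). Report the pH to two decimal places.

pKa = −log(1.2 × 10^-3) = 2.921
pH = pKa + log([A⁻]/[HA]) = 2.921 + log(0.5/0.051)
pH = 2.921 + (+0.991) = 3.91

pH = 3.91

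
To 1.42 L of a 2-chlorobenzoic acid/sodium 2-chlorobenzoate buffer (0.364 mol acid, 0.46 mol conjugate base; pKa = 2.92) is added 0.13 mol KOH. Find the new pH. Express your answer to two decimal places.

OH- converts ClC6H4COOH to ClC6H4COO-: ClC6H4COOH → 0.234 mol, ClC6H4COO- → 0.59 mol.
Henderson–Hasselbalch with mole ratio 0.59/0.234: pH = 2.92 + (+0.402)

pH = 3.32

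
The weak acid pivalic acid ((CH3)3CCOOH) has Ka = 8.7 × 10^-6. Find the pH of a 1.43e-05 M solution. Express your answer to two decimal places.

pH = 5.12

(CH3)3CCOOH ⇌ (CH3)3CCOO- + H+
Ka = [H+]²/(1.43e-05 − [H+]) = 8.7 × 10^-6
[H+] is not negligible relative to C₀; solve [H+]² + 8.7e-06·[H+] − 1.24e-10 = 0.
[H+] = [−8.7e-06 + √(8.7e-06² + 4.98e-10)]/2 = 7.62 × 10^-6 M
pH = −log[H+] = −log(7.62 × 10^-6) = 5.12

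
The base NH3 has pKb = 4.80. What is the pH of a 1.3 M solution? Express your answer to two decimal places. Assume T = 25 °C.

pH = 11.66

NH3 + H2O ⇌ NH4+ + OH-
Kb = 10^(−4.80) = 1.58 × 10^-5
From the ICE table, Kb = [OH-]²/(1.3 − [OH-]) = 1.58 × 10^-5.
Neglecting [OH-] in the denominator: [OH-] = √(1.58 × 10^-5 × 1.3) = 4.53 × 10^-3 M
([OH-]/C₀ = 0.35% < 5%, so the approximation holds.)
pOH = −log(4.53 × 10^-3) = 2.34; pH = 14.00 − 2.34 = 11.66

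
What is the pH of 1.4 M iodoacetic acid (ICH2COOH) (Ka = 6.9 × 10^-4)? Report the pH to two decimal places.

pH = 1.51

ICH2COOH ⇌ ICH2COO- + H+
Let x = [H+] at equilibrium. Ka = x²/(1.4 − x).
Assume x ≪ 1.4: x ≈ √(6.9 × 10^-4 × 1.4) = 3.11 × 10^-2 M
pH = −log(3.11 × 10^-2) = 1.51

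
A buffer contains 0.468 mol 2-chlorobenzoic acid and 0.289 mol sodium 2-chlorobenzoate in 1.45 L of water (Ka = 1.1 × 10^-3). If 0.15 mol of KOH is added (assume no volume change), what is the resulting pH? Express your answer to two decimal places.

OH- converts ClC6H4COOH to ClC6H4COO-: ClC6H4COOH → 0.318 mol, ClC6H4COO- → 0.439 mol.
pKa = −log(1.1 × 10^-3) = 2.959
Henderson–Hasselbalch with mole ratio 0.439/0.318: pH = 2.959 + (+0.140)

pH = 3.10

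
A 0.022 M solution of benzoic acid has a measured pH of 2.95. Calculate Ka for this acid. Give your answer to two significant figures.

[H+] = 10^(-2.95) = 1.12 × 10^-3 M
At equilibrium [HA] = 0.022 − 1.12 × 10^-3 = 2.09 × 10^-2 M
Ka = [H+][A-]/[HA] = (1.12 × 10^-3)² / 2.09 × 10^-2 = 6.0 × 10^-5

Ka = 6.0 × 10^-5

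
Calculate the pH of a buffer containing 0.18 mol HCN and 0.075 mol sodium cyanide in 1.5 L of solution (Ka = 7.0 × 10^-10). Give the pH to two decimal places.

pH = 8.77

pKa = −log(7.0 × 10^-10) = 9.155
pH = pKa + log([A⁻]/[HA]) = 9.155 + log(0.075/0.18)
pH = 9.155 + (-0.380) = 8.77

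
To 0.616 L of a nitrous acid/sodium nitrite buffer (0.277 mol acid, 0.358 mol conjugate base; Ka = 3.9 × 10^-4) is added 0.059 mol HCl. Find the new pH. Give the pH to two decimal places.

After neutralization: n(HNO2) = 0.336 mol, n(NO2-) = 0.299 mol.
pKa = −log(3.9 × 10^-4) = 3.409
Henderson–Hasselbalch with mole ratio 0.299/0.336: pH = 3.409 + (-0.051)

pH = 3.36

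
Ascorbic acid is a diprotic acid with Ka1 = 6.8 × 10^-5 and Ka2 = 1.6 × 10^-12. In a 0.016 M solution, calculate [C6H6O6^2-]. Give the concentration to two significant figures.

1.6 × 10^-12 M

First ionization gives [H+] ≈ [HC6H6O6-] = 1.01 × 10^-3 M.
Second step: Ka2 = [H+][C6H6O6^2-]/[HC6H6O6-] ≈ [C6H6O6^2-] (since [H+] ≈ [HC6H6O6-]).
So [C6H6O6^2-] ≈ Ka2.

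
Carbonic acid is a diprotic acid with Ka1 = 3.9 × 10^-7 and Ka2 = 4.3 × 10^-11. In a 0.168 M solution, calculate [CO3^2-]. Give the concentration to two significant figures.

4.3 × 10^-11 M

First ionization gives [H+] ≈ [HCO3-] = 2.56 × 10^-4 M.
Second step: Ka2 = [H+][CO3^2-]/[HCO3-] ≈ [CO3^2-] (since [H+] ≈ [HCO3-]).
So [CO3^2-] ≈ Ka2.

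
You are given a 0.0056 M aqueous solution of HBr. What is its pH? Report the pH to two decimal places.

pH = 2.25

HBr is a strong acid and dissociates completely, so [H+] = 0.0056 M.
pH = -log(0.0056) = 2.25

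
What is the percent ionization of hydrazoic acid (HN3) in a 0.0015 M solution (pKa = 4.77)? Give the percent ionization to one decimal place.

10.1%

HN3 ⇌ N3- + H+; let x = [H+] at equilibrium.
Ka = 10^(−4.77) = 1.70 × 10^-5
Solve x² + 1.7e-05x − 2.55e-08 = 0 → x = 1.51 × 10^-4 M
% ionization = x/C₀ × 100% = 1.51 × 10^-4/0.0015 × 100% = 10.1%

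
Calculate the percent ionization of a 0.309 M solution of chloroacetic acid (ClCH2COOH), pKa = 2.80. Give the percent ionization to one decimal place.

ClCH2COOH ⇌ ClCH2COO- + H+; let x = [H+] at equilibrium.
Ka = 10^(−2.80) = 1.58 × 10^-3
Ka = x²/(C₀ − x); solving the quadratic gives x = 2.13 × 10^-2 M.
Fraction ionized = 2.13 × 10^-2 / 0.309 = 0.0689 → 6.9%

6.9%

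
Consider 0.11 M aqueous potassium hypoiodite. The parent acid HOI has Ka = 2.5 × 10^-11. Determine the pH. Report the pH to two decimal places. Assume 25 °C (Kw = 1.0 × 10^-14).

pH = 11.81

OI- is the conjugate base of the weak acid HOI.
Kb = Kw/Ka = 1.0×10^-14 / 2.5 × 10^-11 = 4.00 × 10^-4
From the ICE table, Kb = [OH-]²/(0.11 − [OH-]) = 4.00 × 10^-4.
Here C₀/Kb ≈ 275, so the small-[OH-] approximation fails. Use the quadratic:
[OH-] = (−Kb + √(Kb² + 4·Kb·C₀))/2 = 6.44 × 10^-3 M
pOH = 2.19, so pH = 14.00 − pOH = 11.81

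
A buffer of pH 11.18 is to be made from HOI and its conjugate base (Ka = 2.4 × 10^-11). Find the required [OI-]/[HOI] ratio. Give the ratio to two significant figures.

ratio = 3.6

pKa = -log(2.4 × 10^-11) = 10.620
pH = pKa + log(r) ⇒ log(r) = 11.18 − 10.620 = +0.560
r = [OI-]/[HOI] = 10^(+0.560) = 3.63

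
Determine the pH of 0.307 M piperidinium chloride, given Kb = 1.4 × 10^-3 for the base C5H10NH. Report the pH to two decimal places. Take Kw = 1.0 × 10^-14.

pH = 5.83

C5H10NH2+ is the conjugate acid of the weak base C5H10NH.
Ka = Kw/Kb = 1.0×10^-14 / 1.4 × 10^-3 = 7.14 × 10^-12
Ka = [H+]²/(0.307 − [H+]) = 7.14 × 10^-12
Since Ka ≪ C₀, [H+] ≈ √(Ka·C₀) = 1.48 × 10^-6 M.
pH = −log(1.48 × 10^-6) = 5.83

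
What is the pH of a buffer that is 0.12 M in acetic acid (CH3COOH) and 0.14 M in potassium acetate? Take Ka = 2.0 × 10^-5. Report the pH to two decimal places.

pKa = −log(2.0 × 10^-5) = 4.699
Using pH = pKa + log([base]/[acid]) with [base]/[acid] = 0.14/0.12:
pH = 4.699 + (+0.067) = 4.77

pH = 4.77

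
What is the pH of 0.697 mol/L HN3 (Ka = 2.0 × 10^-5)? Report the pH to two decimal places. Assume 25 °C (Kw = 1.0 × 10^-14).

pH = 2.43

HN3 ⇌ N3- + H+
Ka = x²/(0.697 − x) = 2.0 × 10^-5
Assume x ≪ 0.697: x ≈ √(2.0 × 10^-5 × 0.697) = 3.73 × 10^-3 M
pH = −log[H+] = −log(3.73 × 10^-3) = 2.43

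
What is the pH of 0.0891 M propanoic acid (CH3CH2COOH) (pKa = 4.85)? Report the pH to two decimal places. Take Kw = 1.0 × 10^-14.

CH3CH2COOH ⇌ CH3CH2COO- + H+
Ka = 10^(−4.85) = 1.41 × 10^-5
Ka = [H+]²/(0.0891 − [H+]) = 1.41 × 10^-5
Since Ka ≪ C₀, [H+] ≈ √(Ka·C₀) = 1.12 × 10^-3 M.
pH = −log[H+] = −log(1.12 × 10^-3) = 2.95

pH = 2.95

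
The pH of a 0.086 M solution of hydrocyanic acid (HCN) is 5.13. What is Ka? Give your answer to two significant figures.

[H+] = 10^(-5.13) = 7.41 × 10^-6 M
At equilibrium [HA] = 0.086 − 7.41 × 10^-6 = 8.60 × 10^-2 M
Ka = [H+][A-]/[HA] = (7.41 × 10^-6)² / 8.60 × 10^-2 = 6.4 × 10^-10

Ka = 6.4 × 10^-10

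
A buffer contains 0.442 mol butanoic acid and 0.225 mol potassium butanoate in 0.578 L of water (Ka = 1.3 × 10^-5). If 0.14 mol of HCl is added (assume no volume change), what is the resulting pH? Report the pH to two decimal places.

Added H+ converts CH3(CH2)2COO- to CH3(CH2)2COOH: CH3(CH2)2COOH → 0.582 mol, CH3(CH2)2COO- → 0.085 mol.
pKa = −log(1.3 × 10^-5) = 4.886
pH = pKa + log(n_CH3(CH2)2COO-/n_CH3(CH2)2COOH) = 4.886 + log(0.085/0.582) = 4.886 + (-0.836)

pH = 4.05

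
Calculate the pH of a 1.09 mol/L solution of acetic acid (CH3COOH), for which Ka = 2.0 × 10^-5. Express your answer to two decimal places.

pH = 2.33

CH3COOH ⇌ CH3COO- + H+
Ka = [H+]²/(1.09 − [H+]) = 2.0 × 10^-5
Neglecting [H+] in the denominator: [H+] = √(2.0 × 10^-5 × 1.09) = 4.67 × 10^-3 M
Check: 0.43% ionized — well under 5%, approximation valid.
pH = −log[H+] = −log(4.67 × 10^-3) = 2.33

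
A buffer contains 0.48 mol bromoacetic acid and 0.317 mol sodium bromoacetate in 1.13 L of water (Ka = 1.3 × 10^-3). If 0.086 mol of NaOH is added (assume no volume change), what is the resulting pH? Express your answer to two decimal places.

OH- converts BrCH2COOH to BrCH2COO-: BrCH2COOH → 0.394 mol, BrCH2COO- → 0.403 mol.
pKa = −log(1.3 × 10^-3) = 2.886
pH = pKa + log([A⁻]/[HA]) = 2.886 + log(0.403/0.394) = 2.886 +0.010

pH = 2.90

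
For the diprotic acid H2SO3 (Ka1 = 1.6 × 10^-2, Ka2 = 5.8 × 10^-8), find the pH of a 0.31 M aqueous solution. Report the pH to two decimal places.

Ka1 ≫ Ka2, so treat the first dissociation as the only significant source of H+.
Ka1 = x²/(0.31 − x) = 1.6 × 10^-2
Solving the quadratic: x = (−Ka1 + √(Ka1² + 4·Ka1·C₀))/2 = 6.29 × 10^-2 M
pH = −log(6.29 × 10^-2) = 1.20

pH = 1.20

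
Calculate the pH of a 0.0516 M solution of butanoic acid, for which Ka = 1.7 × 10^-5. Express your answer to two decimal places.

pH = 3.03

CH3(CH2)2COOH ⇌ CH3(CH2)2COO- + H+
Ka = [H+]²/(0.0516 − [H+]) = 1.7 × 10^-5
Since Ka ≪ C₀, [H+] ≈ √(Ka·C₀) = 9.37 × 10^-4 M.
([H+]/C₀ = 1.8% < 5%, so the approximation holds.)
pH = −log(9.37 × 10^-4) = 3.03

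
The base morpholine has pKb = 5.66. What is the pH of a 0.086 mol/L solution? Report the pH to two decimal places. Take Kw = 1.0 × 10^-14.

pH = 10.64

C4H8ONH + H2O ⇌ C4H8ONH2+ + OH-
Kb = 10^(−5.66) = 2.19 × 10^-6
Kb = [OH-]²/(0.086 − [OH-]) = 2.19 × 10^-6
Since Kb ≪ C₀, [OH-] ≈ √(Kb·C₀) = 4.34 × 10^-4 M.
pOH = 3.36, so pH = 14.00 − pOH = 10.64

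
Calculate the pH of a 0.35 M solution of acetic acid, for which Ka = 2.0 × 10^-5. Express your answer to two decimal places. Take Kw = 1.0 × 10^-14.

pH = 2.58

CH3COOH ⇌ CH3COO- + H+
From the ICE table, Ka = [H+]²/(0.35 − [H+]) = 2.0 × 10^-5.
Since Ka ≪ C₀, [H+] ≈ √(Ka·C₀) = 2.65 × 10^-3 M.
([H+]/C₀ = 0.76% < 5%, so the approximation holds.)
pH = −log(2.65 × 10^-3) = 2.58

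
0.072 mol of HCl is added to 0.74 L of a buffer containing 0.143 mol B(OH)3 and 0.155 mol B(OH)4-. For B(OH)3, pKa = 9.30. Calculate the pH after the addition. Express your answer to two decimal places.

Added H+ converts B(OH)4- to B(OH)3: B(OH)3 → 0.215 mol, B(OH)4- → 0.083 mol.
Henderson–Hasselbalch with mole ratio 0.083/0.215: pH = 9.30 + (-0.413)

pH = 8.89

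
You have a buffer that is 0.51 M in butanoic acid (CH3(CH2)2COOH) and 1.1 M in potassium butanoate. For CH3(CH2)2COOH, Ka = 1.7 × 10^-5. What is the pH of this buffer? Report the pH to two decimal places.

pH = 5.10

pKa = −log(1.7 × 10^-5) = 4.770
pH = pKa + log([A⁻]/[HA]) = 4.770 + log(1.1/0.51)
pH = 4.770 + (+0.334) = 5.10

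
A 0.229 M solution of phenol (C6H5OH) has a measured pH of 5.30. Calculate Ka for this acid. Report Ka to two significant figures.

[H+] = 10^(-5.30) = 5.01 × 10^-6 M
At equilibrium [HA] = 0.229 − 5.01 × 10^-6 = 2.29 × 10^-1 M
Ka = [H+][A-]/[HA] = (5.01 × 10^-6)² / 2.29 × 10^-1 = 1.1 × 10^-10

Ka = 1.1 × 10^-10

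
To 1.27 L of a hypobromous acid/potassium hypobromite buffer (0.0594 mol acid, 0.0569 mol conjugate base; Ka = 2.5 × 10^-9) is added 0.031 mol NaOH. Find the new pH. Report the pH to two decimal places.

pH = 9.09

OH- converts HOBr to OBr-: HOBr → 0.0284 mol, OBr- → 0.0879 mol.
pKa = −log(2.5 × 10^-9) = 8.602
pH = pKa + log(n_OBr-/n_HOBr) = 8.602 + log(0.0879/0.0284) = 8.602 + (+0.491)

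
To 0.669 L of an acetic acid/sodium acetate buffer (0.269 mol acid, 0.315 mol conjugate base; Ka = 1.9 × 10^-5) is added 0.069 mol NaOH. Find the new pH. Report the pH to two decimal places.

After neutralization: n(CH3COOH) = 0.2 mol, n(CH3COO-) = 0.384 mol.
pKa = −log(1.9 × 10^-5) = 4.721
Henderson–Hasselbalch with mole ratio 0.384/0.2: pH = 4.721 + (+0.283)

pH = 5.00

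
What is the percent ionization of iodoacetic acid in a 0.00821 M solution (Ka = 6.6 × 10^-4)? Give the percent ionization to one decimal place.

ICH2COOH ⇌ ICH2COO- + H+; let x = [H+] at equilibrium.
Ka = x²/(C₀ − x); solving the quadratic gives x = 2.02 × 10^-3 M.
% ionization = x/C₀ × 100% = 2.02 × 10^-3/0.00821 × 100% = 24.6%

24.6%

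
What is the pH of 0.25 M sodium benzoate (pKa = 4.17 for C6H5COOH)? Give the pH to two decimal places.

pH = 8.78

C6H5COO- is the conjugate base of the weak acid C6H5COOH.
Ka = 10^(−4.17) = 6.76 × 10^-5
Kb = Kw/Ka = 1.0×10^-14 / 6.76 × 10^-5 = 1.48 × 10^-10
Kb = [OH-]²/(0.25 − [OH-]) = 1.48 × 10^-10
Assume [OH-] ≪ 0.25: [OH-] ≈ √(1.48 × 10^-10 × 0.25) = 6.08 × 10^-6 M
([OH-]/C₀ = 0.0024% < 5%, so the approximation holds.)
pOH = −log(6.08 × 10^-6) = 5.22; pH = 14.00 − 5.22 = 8.78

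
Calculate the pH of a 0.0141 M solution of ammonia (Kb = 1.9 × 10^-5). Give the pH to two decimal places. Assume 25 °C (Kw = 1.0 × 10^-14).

pH = 10.71

NH3 + H2O ⇌ NH4+ + OH-
Kb = x²/(0.0141 − x) = 1.9 × 10^-5
Assume x ≪ 0.0141: x ≈ √(1.9 × 10^-5 × 0.0141) = 5.18 × 10^-4 M
pOH = 3.29, so pH = 14.00 − pOH = 10.71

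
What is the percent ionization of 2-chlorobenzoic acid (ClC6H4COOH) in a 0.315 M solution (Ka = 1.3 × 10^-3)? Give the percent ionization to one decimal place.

6.2%

ClC6H4COOH ⇌ ClC6H4COO- + H+; let x = [H+] at equilibrium.
Ka = x²/(C₀ − x); solving the quadratic gives x = 1.96 × 10^-2 M.
% ionization = x/C₀ × 100% = 1.96 × 10^-2/0.315 × 100% = 6.2%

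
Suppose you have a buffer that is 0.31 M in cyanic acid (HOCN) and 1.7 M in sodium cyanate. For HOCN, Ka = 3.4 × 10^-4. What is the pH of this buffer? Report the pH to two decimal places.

pH = 4.21

pKa = −log(3.4 × 10^-4) = 3.469
pH = pKa + log([A⁻]/[HA]) = 3.469 + log(1.7/0.31)
pH = 3.469 + (+0.739) = 4.21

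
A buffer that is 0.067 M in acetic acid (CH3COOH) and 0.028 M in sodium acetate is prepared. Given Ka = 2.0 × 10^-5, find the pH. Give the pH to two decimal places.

pH = 4.32

pKa = −log(2.0 × 10^-5) = 4.699
Using pH = pKa + log([base]/[acid]) with [base]/[acid] = 0.028/0.067:
pH = 4.699 + (-0.379) = 4.32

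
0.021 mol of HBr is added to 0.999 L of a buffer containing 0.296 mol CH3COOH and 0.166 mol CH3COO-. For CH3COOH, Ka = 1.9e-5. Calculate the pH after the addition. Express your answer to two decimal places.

Added H+ converts CH3COO- to CH3COOH: CH3COOH → 0.317 mol, CH3COO- → 0.145 mol.
pKa = −log(1.9 × 10^-5) = 4.721
pH = pKa + log([A⁻]/[HA]) = 4.721 + log(0.145/0.317) = 4.721 -0.340

pH = 4.38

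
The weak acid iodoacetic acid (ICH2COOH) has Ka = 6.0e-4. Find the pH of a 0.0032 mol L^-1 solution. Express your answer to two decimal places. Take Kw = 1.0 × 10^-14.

ICH2COOH ⇌ ICH2COO- + H+
From the ICE table, Ka = [H+]²/(0.0032 − [H+]) = 6.0 × 10^-4.
Here C₀/Ka ≈ 5.33, so the small-[H+] approximation fails. Use the quadratic:
[H+] = (−Ka + √(Ka² + 4·Ka·C₀))/2 = 1.12 × 10^-3 M
pH = −log[H+] = −log(1.12 × 10^-3) = 2.95

pH = 2.95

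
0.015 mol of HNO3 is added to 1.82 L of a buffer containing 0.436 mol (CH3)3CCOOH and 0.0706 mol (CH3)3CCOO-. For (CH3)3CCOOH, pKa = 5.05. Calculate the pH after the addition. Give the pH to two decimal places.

After neutralization: n((CH3)3CCOOH) = 0.451 mol, n((CH3)3CCOO-) = 0.0556 mol.
pH = pKa + log([A⁻]/[HA]) = 5.05 + log(0.0556/0.451) = 5.05 -0.909

pH = 4.14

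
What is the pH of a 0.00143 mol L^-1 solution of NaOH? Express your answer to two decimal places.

NaOH is a strong base; [OH-] = 0.00143 M.
pOH = -log(0.00143) = 2.84
pH = 14.00 - 2.84 = 11.16

pH = 11.16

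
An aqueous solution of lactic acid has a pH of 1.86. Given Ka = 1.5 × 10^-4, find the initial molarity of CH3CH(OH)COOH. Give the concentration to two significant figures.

[H+] = 10^(-1.86) = 1.38 × 10^-2 M = x
Ka = x²/(C₀ − x) ⇒ C₀ = x + x²/Ka
C₀ = 1.38 × 10^-2 + (1.38 × 10^-2)²/(1.5 × 10^-4) = 1.28 M

C₀ = 1.3 M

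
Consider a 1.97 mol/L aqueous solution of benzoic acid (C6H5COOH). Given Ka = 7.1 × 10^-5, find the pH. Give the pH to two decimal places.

pH = 1.93

C6H5COOH ⇌ C6H5COO- + H+
Ka = [H+]²/(1.97 − [H+]) = 7.1 × 10^-5
Since Ka ≪ C₀, [H+] ≈ √(Ka·C₀) = 1.18 × 10^-2 M.
([H+]/C₀ = 0.6% < 5%, so the approximation holds.)
pH = −log[H+] = −log(1.18 × 10^-2) = 1.93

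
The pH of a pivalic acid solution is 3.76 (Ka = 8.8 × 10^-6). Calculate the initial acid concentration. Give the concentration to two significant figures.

C₀ = 3.6 × 10^-3 M

[H+] = 10^(-3.76) = 1.74 × 10^-4 M = x
Ka = x²/(C₀ − x) ⇒ C₀ = x + x²/Ka
C₀ = 1.74 × 10^-4 + (1.74 × 10^-4)²/(8.8 × 10^-6) = 3.61 × 10^-3 M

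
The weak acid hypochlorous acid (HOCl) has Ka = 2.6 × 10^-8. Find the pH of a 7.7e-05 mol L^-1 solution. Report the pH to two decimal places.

pH = 5.85

HOCl ⇌ OCl- + H+
Ka = x²/(7.7e-05 − x) = 2.6 × 10^-8
Neglecting x in the denominator: x = √(2.6 × 10^-8 × 7.7e-05) = 1.41 × 10^-6 M
Check: 1.8% ionized — well under 5%, approximation valid.
pH = −log(1.41 × 10^-6) = 5.85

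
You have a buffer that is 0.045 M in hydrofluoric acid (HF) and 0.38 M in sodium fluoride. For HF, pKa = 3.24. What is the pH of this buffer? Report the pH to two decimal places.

pH = pKa + log([A⁻]/[HA]) = 3.24 + log(0.38/0.045)
pH = 3.24 + (+0.927) = 4.17

pH = 4.17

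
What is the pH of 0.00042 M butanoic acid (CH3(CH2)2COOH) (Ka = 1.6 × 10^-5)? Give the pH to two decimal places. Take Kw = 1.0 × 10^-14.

pH = 4.13

CH3(CH2)2COOH ⇌ CH3(CH2)2COO- + H+
Let x = [H+] at equilibrium. Ka = x²/(0.00042 − x).
The 5% rule fails; solving x² + Ka·x − Ka·C₀ = 0 exactly:
x = (−Ka + √(Ka² + 4·Ka·C₀))/2 = 7.44 × 10^-5 M
pH = −log[H+] = −log(7.44 × 10^-5) = 4.13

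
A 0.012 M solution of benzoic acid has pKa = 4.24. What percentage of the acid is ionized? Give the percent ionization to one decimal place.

6.7%

C6H5COOH ⇌ C6H5COO- + H+; let x = [H+] at equilibrium.
Ka = 10^(−4.24) = 5.75 × 10^-5
Solve x² + 5.75e-05x − 6.9e-07 = 0 → x = 8.02 × 10^-4 M
% ionization = x/C₀ × 100% = 8.02 × 10^-4/0.012 × 100% = 6.7%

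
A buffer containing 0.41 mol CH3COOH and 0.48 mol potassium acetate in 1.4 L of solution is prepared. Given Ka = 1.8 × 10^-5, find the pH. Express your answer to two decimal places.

pKa = −log(1.8 × 10^-5) = 4.745
Using pH = pKa + log([base]/[acid]) with [base]/[acid] = 0.48/0.41:
pH = 4.745 + (+0.068) = 4.81

pH = 4.81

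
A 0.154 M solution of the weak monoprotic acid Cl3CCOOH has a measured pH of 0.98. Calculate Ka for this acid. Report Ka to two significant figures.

Ka = 2.2 × 10^-1

[H+] = 10^(-0.98) = 1.05 × 10^-1 M
At equilibrium [HA] = 0.154 − 1.05 × 10^-1 = 4.90 × 10^-2 M
Ka = [H+][A-]/[HA] = (1.05 × 10^-1)² / 4.90 × 10^-2 = 2.2 × 10^-1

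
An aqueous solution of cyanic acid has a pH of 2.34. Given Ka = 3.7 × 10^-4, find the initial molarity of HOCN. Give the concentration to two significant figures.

[H+] = 10^(-2.34) = 4.57 × 10^-3 M = x
Ka = x²/(C₀ − x) ⇒ C₀ = x + x²/Ka
C₀ = 4.57 × 10^-3 + (4.57 × 10^-3)²/(3.7 × 10^-4) = 6.10 × 10^-2 M

C₀ = 6.1 × 10^-2 M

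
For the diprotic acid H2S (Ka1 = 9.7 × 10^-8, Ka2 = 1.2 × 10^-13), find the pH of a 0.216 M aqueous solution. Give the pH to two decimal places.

Ka1 ≫ Ka2, so treat the first dissociation as the only significant source of H+.
Ka1 = x²/(0.216 − x) = 9.7 × 10^-8
x ≈ √(9.7 × 10^-8 × 0.216) = 1.45 × 10^-4 M
pH = −log(1.45 × 10^-4) = 3.84

pH = 3.84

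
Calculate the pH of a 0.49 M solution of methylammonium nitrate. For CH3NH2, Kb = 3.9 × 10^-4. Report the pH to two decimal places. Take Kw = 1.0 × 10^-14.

pH = 5.45

CH3NH3+ is the conjugate acid of the weak base CH3NH2.
Ka = Kw/Kb = 1.0×10^-14 / 3.9 × 10^-4 = 2.56 × 10^-11
From the ICE table, Ka = x²/(0.49 − x) = 2.56 × 10^-11.
Since Ka ≪ C₀, x ≈ √(Ka·C₀) = 3.54 × 10^-6 M.
pH = −log(3.54 × 10^-6) = 5.45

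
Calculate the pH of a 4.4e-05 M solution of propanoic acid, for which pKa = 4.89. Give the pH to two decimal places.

pH = 4.74

CH3CH2COOH ⇌ CH3CH2COO- + H+
Ka = 10^(−4.89) = 1.29 × 10^-5
Ka = [H+]²/(4.4e-05 − [H+]) = 1.29 × 10^-5
[H+] is not negligible relative to C₀; solve [H+]² + 1.29e-05·[H+] − 5.68e-10 = 0.
[H+] = [−1.29e-05 + √(1.29e-05² + 2.27e-09)]/2 = 1.82 × 10^-5 M
pH = −log[H+] = −log(1.82 × 10^-5) = 4.74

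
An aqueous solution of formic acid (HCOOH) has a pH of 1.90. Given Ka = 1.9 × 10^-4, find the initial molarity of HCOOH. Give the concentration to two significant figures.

C₀ = 8.5 × 10^-1 M

[H+] = 10^(-1.90) = 1.26 × 10^-2 M = x
Ka = x²/(C₀ − x) ⇒ C₀ = x + x²/Ka
C₀ = 1.26 × 10^-2 + (1.26 × 10^-2)²/(1.9 × 10^-4) = 8.48 × 10^-1 M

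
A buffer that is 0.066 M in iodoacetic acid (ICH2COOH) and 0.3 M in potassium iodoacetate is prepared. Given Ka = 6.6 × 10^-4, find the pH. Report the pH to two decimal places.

pKa = −log(6.6 × 10^-4) = 3.180
Using pH = pKa + log([base]/[acid]) with [base]/[acid] = 0.3/0.066:
pH = 3.180 + (+0.658) = 3.84

pH = 3.84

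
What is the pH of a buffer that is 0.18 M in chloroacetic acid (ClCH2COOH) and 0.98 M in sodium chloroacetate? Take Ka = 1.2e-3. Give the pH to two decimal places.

pKa = −log(1.2 × 10^-3) = 2.921
pH = pKa + log([A⁻]/[HA]) = 2.921 + log(0.98/0.18)
pH = 2.921 + (+0.736) = 3.66

pH = 3.66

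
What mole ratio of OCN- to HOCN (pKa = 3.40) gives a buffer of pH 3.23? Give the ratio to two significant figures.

ratio = 0.68

pH = pKa + log(r) ⇒ log(r) = 3.23 − 3.40 = -0.17
r = [OCN-]/[HOCN] = 10^(-0.17) = 0.676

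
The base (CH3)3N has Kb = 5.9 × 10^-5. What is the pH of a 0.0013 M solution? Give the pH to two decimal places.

pH = 10.40

(CH3)3N + H2O ⇌ (CH3)3NH+ + OH-
Kb = [OH-]²/(0.0013 − [OH-]) = 5.9 × 10^-5
[OH-] is not negligible relative to C₀; solve [OH-]² + 5.9e-05·[OH-] − 7.67e-08 = 0.
[OH-] = [−5.9e-05 + √(5.9e-05² + 3.07e-07)]/2 = 2.49 × 10^-4 M
pOH = −log(2.49 × 10^-4) = 3.60; pH = 14.00 − 3.60 = 10.40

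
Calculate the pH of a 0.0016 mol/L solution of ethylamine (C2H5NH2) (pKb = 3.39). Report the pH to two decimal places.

pH = 10.80

C2H5NH2 + H2O ⇌ C2H5NH3+ + OH-
Kb = 10^(−3.39) = 4.07 × 10^-4
From the ICE table, Kb = [OH-]²/(0.0016 − [OH-]) = 4.07 × 10^-4.
Here C₀/Kb ≈ 3.93, so the small-[OH-] approximation fails. Use the quadratic:
[OH-] = [−0.000407 + √(0.000407² + 2.6e-06)]/2 = 6.29 × 10^-4 M
pOH = −log(6.29 × 10^-4) = 3.20; pH = 14.00 − 3.20 = 10.80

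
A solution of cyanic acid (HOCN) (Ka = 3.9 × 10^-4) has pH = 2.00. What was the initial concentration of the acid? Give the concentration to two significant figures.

C₀ = 2.7 × 10^-1 M

[H+] = 10^(-2.00) = 1.00 × 10^-2 M = x
Ka = x²/(C₀ − x) ⇒ C₀ = x + x²/Ka
C₀ = 1.00 × 10^-2 + (1.00 × 10^-2)²/(3.9 × 10^-4) = 2.66 × 10^-1 M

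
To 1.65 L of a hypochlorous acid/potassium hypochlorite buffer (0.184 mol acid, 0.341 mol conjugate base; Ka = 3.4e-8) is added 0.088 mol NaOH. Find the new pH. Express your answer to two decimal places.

pH = 8.12

After neutralization: n(HOCl) = 0.096 mol, n(OCl-) = 0.429 mol.
pKa = −log(3.4 × 10^-8) = 7.469
pH = pKa + log(n_OCl-/n_HOCl) = 7.469 + log(0.429/0.096) = 7.469 + (+0.650)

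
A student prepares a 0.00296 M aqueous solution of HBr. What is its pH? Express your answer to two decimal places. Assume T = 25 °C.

HBr is a strong acid and dissociates completely, so [H+] = 0.00296 M.
pH = -log(0.00296) = 2.53

pH = 2.53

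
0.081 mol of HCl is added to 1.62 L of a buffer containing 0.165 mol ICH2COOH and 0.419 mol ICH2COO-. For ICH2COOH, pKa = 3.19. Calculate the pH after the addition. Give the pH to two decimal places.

pH = 3.33

After neutralization: n(ICH2COOH) = 0.246 mol, n(ICH2COO-) = 0.338 mol.
pH = pKa + log([A⁻]/[HA]) = 3.19 + log(0.338/0.246) = 3.19 +0.138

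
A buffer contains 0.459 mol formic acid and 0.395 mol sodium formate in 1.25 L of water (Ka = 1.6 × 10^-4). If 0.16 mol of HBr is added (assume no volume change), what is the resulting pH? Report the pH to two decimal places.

Added H+ converts HCOO- to HCOOH: HCOOH → 0.619 mol, HCOO- → 0.235 mol.
pKa = −log(1.6 × 10^-4) = 3.796
pH = pKa + log([A⁻]/[HA]) = 3.796 + log(0.235/0.619) = 3.796 -0.421

pH = 3.38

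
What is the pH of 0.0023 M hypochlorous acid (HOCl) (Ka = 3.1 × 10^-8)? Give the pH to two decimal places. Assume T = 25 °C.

pH = 5.07

HOCl ⇌ OCl- + H+
From the ICE table, Ka = [H+]²/(0.0023 − [H+]) = 3.1 × 10^-8.
Since Ka ≪ C₀, [H+] ≈ √(Ka·C₀) = 8.44 × 10^-6 M.
Check: 0.37% ionized — well under 5%, approximation valid.
pH = −log[H+] = −log(8.44 × 10^-6) = 5.07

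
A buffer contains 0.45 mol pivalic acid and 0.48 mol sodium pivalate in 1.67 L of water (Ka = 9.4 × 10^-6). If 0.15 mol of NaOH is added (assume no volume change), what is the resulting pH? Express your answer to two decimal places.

pH = 5.35

OH- converts (CH3)3CCOOH to (CH3)3CCOO-: (CH3)3CCOOH → 0.3 mol, (CH3)3CCOO- → 0.63 mol.
pKa = −log(9.4 × 10^-6) = 5.027
pH = pKa + log(n_(CH3)3CCOO-/n_(CH3)3CCOOH) = 5.027 + log(0.63/0.3) = 5.027 + (+0.322)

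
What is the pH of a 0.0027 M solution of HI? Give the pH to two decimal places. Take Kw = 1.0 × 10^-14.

pH = 2.57

HI is a strong acid and dissociates completely, so [H+] = 0.0027 M.
pH = -log(0.0027) = 2.57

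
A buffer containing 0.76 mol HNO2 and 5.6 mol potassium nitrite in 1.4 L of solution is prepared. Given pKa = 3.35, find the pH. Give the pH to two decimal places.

Using pH = pKa + log([base]/[acid]) with [base]/[acid] = 5.6/0.76:
pH = 3.35 + (+0.867) = 4.22

pH = 4.22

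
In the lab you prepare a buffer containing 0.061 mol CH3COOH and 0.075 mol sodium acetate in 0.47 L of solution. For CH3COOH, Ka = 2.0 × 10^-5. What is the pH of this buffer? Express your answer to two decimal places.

pH = 4.79

pKa = −log(2.0 × 10^-5) = 4.699
Henderson–Hasselbalch: pH = pKa + log([CH3COO-]/[CH3COOH]) = 4.699 + log(0.075/0.061)
pH = 4.699 + (+0.090) = 4.79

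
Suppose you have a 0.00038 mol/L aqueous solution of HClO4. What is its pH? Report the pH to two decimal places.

HClO4 is a strong acid and dissociates completely, so [H+] = 0.00038 M.
pH = -log(0.00038) = 3.42

pH = 3.42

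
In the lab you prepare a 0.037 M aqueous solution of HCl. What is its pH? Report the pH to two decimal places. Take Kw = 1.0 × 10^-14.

HCl is a strong acid and dissociates completely, so [H+] = 0.037 M.
pH = -log(0.037) = 1.43

pH = 1.43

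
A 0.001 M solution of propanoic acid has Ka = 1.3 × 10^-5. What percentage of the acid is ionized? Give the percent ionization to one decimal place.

10.8%

CH3CH2COOH ⇌ CH3CH2COO- + H+; let x = [H+] at equilibrium.
Ka = x²/(C₀ − x); solving the quadratic gives x = 1.08 × 10^-4 M.
Fraction ionized = 1.08 × 10^-4 / 0.001 = 0.1080 → 10.8%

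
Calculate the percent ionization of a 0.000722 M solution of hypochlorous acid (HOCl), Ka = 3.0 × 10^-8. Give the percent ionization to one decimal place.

HOCl ⇌ OCl- + H+; let x = [H+] at equilibrium.
x ≈ √(Ka·C₀) = √(3.0 × 10^-8 × 0.000722) = 4.65 × 10^-6 M
% ionization = x/C₀ × 100% = 4.65 × 10^-6/0.000722 × 100% = 0.6%

0.6%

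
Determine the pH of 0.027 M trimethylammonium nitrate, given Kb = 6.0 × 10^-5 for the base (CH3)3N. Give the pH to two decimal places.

pH = 5.67

(CH3)3NH+ is the conjugate acid of the weak base (CH3)3N.
Ka = Kw/Kb = 1.0×10^-14 / 6.0 × 10^-5 = 1.67 × 10^-10
From the ICE table, Ka = x²/(0.027 − x) = 1.67 × 10^-10.
Assume x ≪ 0.027: x ≈ √(1.67 × 10^-10 × 0.027) = 2.12 × 10^-6 M
pH = −log(2.12 × 10^-6) = 5.67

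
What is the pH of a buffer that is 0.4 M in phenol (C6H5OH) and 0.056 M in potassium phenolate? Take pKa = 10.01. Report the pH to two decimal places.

pH = 9.16

Using pH = pKa + log([base]/[acid]) with [base]/[acid] = 0.056/0.4:
pH = 10.01 + (-0.854) = 9.16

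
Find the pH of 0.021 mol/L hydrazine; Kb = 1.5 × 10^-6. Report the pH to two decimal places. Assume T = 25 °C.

pH = 10.25

N2H4 + H2O ⇌ N2H5+ + OH-
Kb = x²/(0.021 − x) = 1.5 × 10^-6
Neglecting x in the denominator: x = √(1.5 × 10^-6 × 0.021) = 1.77 × 10^-4 M
Check: 0.85% ionized — well under 5%, approximation valid.
pOH = 3.75, so pH = 14.00 − pOH = 10.25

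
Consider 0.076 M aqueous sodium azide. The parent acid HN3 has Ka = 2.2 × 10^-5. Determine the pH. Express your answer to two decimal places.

N3- is the conjugate base of the weak acid HN3.
Kb = Kw/Ka = 1.0×10^-14 / 2.2 × 10^-5 = 4.55 × 10^-10
Kb = x²/(0.076 − x) = 4.55 × 10^-10
Assume x ≪ 0.076: x ≈ √(4.55 × 10^-10 × 0.076) = 5.88 × 10^-6 M
(x/C₀ = 0.0077% < 5%, so the approximation holds.)
pOH = −log(5.88 × 10^-6) = 5.23; pH = 14.00 − 5.23 = 8.77

pH = 8.77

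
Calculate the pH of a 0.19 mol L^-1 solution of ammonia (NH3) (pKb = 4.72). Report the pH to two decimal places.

pH = 11.28

NH3 + H2O ⇌ NH4+ + OH-
Kb = 10^(−4.72) = 1.91 × 10^-5
Kb = x²/(0.19 − x) = 1.91 × 10^-5
Assume x ≪ 0.19: x ≈ √(1.91 × 10^-5 × 0.19) = 1.90 × 10^-3 M
pOH = −log(1.90 × 10^-3) = 2.72; pH = 14.00 − 2.72 = 11.28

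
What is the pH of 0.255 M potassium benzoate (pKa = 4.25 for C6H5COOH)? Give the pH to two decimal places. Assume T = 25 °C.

C6H5COO- is the conjugate base of the weak acid C6H5COOH.
Ka = 10^(−4.25) = 5.62 × 10^-5
Kb = Kw/Ka = 1.0×10^-14 / 5.62 × 10^-5 = 1.78 × 10^-10
Kb = x²/(0.255 − x) = 1.78 × 10^-10
Assume x ≪ 0.255: x ≈ √(1.78 × 10^-10 × 0.255) = 6.74 × 10^-6 M
Check: 0.0026% ionized — well under 5%, approximation valid.
pOH = 5.17, so pH = 14.00 − pOH = 8.83

pH = 8.83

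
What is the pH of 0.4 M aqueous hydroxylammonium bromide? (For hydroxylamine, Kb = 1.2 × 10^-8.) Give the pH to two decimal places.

NH3OH+ is the conjugate acid of the weak base NH2OH.
Ka = Kw/Kb = 1.0×10^-14 / 1.2 × 10^-8 = 8.33 × 10^-7
From the ICE table, Ka = [H+]²/(0.4 − [H+]) = 8.33 × 10^-7.
Since Ka ≪ C₀, [H+] ≈ √(Ka·C₀) = 5.77 × 10^-4 M.
Check: 0.14% ionized — well under 5%, approximation valid.
pH = −log[H+] = −log(5.77 × 10^-4) = 3.24

pH = 3.24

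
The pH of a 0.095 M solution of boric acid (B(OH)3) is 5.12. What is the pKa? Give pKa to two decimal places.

pKa = 9.22

[H+] = 10^(-5.12) = 7.59 × 10^-6 M
At equilibrium [HA] = 0.095 − 7.59 × 10^-6 = 9.50 × 10^-2 M
Ka = [H+][A-]/[HA] = (7.59 × 10^-6)² / 9.50 × 10^-2 = 6.06 × 10^-10
pKa = -log(6.06 × 10^-10) = 9.22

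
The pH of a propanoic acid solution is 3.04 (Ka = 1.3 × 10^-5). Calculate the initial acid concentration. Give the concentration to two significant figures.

C₀ = 6.5 × 10^-2 M

[H+] = 10^(-3.04) = 9.12 × 10^-4 M = x
Ka = x²/(C₀ − x) ⇒ C₀ = x + x²/Ka
C₀ = 9.12 × 10^-4 + (9.12 × 10^-4)²/(1.3 × 10^-5) = 6.49 × 10^-2 M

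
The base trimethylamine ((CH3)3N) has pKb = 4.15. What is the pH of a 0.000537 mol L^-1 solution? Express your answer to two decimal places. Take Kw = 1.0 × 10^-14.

(CH3)3N + H2O ⇌ (CH3)3NH+ + OH-
Kb = 10^(−4.15) = 7.08 × 10^-5
Kb = x²/(0.000537 − x) = 7.08 × 10^-5
x is not negligible relative to C₀; solve x² + 7.08e-05·x − 3.8e-08 = 0.
x = (−Kb + √(Kb² + 4·Kb·C₀))/2 = 1.63 × 10^-4 M
pOH = −log(1.63 × 10^-4) = 3.79; pH = 14.00 − 3.79 = 10.21

pH = 10.21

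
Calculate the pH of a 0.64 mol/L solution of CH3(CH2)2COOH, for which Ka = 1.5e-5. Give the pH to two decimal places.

CH3(CH2)2COOH ⇌ CH3(CH2)2COO- + H+
Let x = [H+] at equilibrium. Ka = x²/(0.64 − x).
Since Ka ≪ C₀, x ≈ √(Ka·C₀) = 3.10 × 10^-3 M.
Check: 0.48% ionized — well under 5%, approximation valid.
pH = −log[H+] = −log(3.10 × 10^-3) = 2.51

pH = 2.51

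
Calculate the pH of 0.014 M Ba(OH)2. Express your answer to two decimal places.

pH = 12.45

Ba(OH)2 is a strong base (each formula unit releases 2 OH-); [OH-] = 0.028 M.
pOH = -log(0.028) = 1.55
pH = 14.00 - 1.55 = 12.45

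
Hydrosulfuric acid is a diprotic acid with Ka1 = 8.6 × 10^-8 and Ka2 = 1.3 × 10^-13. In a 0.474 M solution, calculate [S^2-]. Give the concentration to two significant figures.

1.3 × 10^-13 M

First ionization gives [H+] ≈ [HS-] = 2.02 × 10^-4 M.
Second step: Ka2 = [H+][S^2-]/[HS-] ≈ [S^2-] (since [H+] ≈ [HS-]).
So [S^2-] ≈ Ka2.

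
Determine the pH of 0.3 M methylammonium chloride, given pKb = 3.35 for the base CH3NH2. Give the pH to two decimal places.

pH = 5.59

CH3NH3+ is the conjugate acid of the weak base CH3NH2.
Kb = 10^(−3.35) = 4.47 × 10^-4
Ka = Kw/Kb = 1.0×10^-14 / 4.47 × 10^-4 = 2.24 × 10^-11
Ka = [H+]²/(0.3 − [H+]) = 2.24 × 10^-11
Assume [H+] ≪ 0.3: [H+] ≈ √(2.24 × 10^-11 × 0.3) = 2.59 × 10^-6 M
([H+]/C₀ = 0.00086% < 5%, so the approximation holds.)
pH = −log(2.59 × 10^-6) = 5.59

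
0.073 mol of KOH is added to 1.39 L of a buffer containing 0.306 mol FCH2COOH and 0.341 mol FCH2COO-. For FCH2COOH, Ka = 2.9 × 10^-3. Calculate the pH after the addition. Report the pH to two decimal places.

pH = 2.79

OH- converts FCH2COOH to FCH2COO-: FCH2COOH → 0.233 mol, FCH2COO- → 0.414 mol.
pKa = −log(2.9 × 10^-3) = 2.538
Henderson–Hasselbalch with mole ratio 0.414/0.233: pH = 2.538 + (+0.250)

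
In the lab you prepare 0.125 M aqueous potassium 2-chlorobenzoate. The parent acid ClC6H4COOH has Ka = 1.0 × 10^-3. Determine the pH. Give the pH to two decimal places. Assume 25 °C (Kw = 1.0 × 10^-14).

ClC6H4COO- is the conjugate base of the weak acid ClC6H4COOH.
Kb = Kw/Ka = 1.0×10^-14 / 1.0 × 10^-3 = 1.00 × 10^-11
From the ICE table, Kb = [OH-]²/(0.125 − [OH-]) = 1.00 × 10^-11.
Assume [OH-] ≪ 0.125: [OH-] ≈ √(1.00 × 10^-11 × 0.125) = 1.12 × 10^-6 M
pOH = −log(1.12 × 10^-6) = 5.95; pH = 14.00 − 5.95 = 8.05

pH = 8.05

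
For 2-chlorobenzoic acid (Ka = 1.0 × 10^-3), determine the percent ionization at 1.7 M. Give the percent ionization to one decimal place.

2.4%

ClC6H4COOH ⇌ ClC6H4COO- + H+; let x = [H+] at equilibrium.
x ≈ √(Ka·C₀) = √(1.0 × 10^-3 × 1.7) = 4.12 × 10^-2 M
Fraction ionized = 4.12 × 10^-2 / 1.7 = 0.0242 → 2.4%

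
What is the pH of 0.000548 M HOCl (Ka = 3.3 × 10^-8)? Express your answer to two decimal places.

pH = 5.37

HOCl ⇌ OCl- + H+
Ka = x²/(0.000548 − x) = 3.3 × 10^-8
Neglecting x in the denominator: x = √(3.3 × 10^-8 × 0.000548) = 4.25 × 10^-6 M
pH = −log(4.25 × 10^-6) = 5.37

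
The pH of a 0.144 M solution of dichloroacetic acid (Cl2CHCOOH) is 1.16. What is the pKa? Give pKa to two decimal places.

[H+] = 10^(-1.16) = 6.92 × 10^-2 M
At equilibrium [HA] = 0.144 − 6.92 × 10^-2 = 7.48 × 10^-2 M
Ka = [H+][A-]/[HA] = (6.92 × 10^-2)² / 7.48 × 10^-2 = 6.40 × 10^-2
pKa = -log(6.40 × 10^-2) = 1.19

pKa = 1.19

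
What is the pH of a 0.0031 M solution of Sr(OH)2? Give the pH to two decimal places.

Sr(OH)2 is a strong base (each formula unit releases 2 OH-); [OH-] = 0.0062 M.
pOH = -log(0.0062) = 2.21
pH = 14.00 - 2.21 = 11.79

pH = 11.79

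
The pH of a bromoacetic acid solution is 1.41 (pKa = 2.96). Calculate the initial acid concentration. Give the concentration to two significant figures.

C₀ = 1.4 M

[H+] = 10^(-1.41) = 3.89 × 10^-2 M = x
Ka = 10^(−2.96) = 1.10 × 10^-3
Ka = x²/(C₀ − x) ⇒ C₀ = x + x²/Ka
C₀ = 3.89 × 10^-2 + (3.89 × 10^-2)²/(1.10 × 10^-3) = 1.41 M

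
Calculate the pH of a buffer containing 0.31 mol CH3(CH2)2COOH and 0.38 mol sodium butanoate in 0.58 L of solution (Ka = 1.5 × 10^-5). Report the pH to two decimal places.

pKa = −log(1.5 × 10^-5) = 4.824
Henderson–Hasselbalch: pH = pKa + log([CH3(CH2)2COO-]/[CH3(CH2)2COOH]) = 4.824 + log(0.38/0.31)
pH = 4.824 + (+0.088) = 4.91

pH = 4.91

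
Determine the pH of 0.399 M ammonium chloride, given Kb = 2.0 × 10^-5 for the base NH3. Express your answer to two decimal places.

NH4+ is the conjugate acid of the weak base NH3.
Ka = Kw/Kb = 1.0×10^-14 / 2.0 × 10^-5 = 5.00 × 10^-10
Let x = [H+] at equilibrium. Ka = x²/(0.399 − x).
Neglecting x in the denominator: x = √(5.00 × 10^-10 × 0.399) = 1.41 × 10^-5 M
pH = −log[H+] = −log(1.41 × 10^-5) = 4.85

pH = 4.85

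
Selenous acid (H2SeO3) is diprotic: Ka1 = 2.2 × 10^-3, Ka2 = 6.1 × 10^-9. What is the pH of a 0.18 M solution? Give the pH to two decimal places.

Ka1 ≫ Ka2, so treat the first dissociation as the only significant source of H+.
Ka1 = x²/(0.18 − x) = 2.2 × 10^-3
Solving the quadratic: x = (−Ka1 + √(Ka1² + 4·Ka1·C₀))/2 = 1.88 × 10^-2 M
pH = −log(1.88 × 10^-2) = 1.73

pH = 1.73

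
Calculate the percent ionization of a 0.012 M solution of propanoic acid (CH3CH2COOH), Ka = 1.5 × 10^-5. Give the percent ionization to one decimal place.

CH3CH2COOH ⇌ CH3CH2COO- + H+; let x = [H+] at equilibrium.
x ≈ √(Ka·C₀) = √(1.5 × 10^-5 × 0.012) = 4.24 × 10^-4 M
% ionization = x/C₀ × 100% = 4.24 × 10^-4/0.012 × 100% = 3.5%

3.5%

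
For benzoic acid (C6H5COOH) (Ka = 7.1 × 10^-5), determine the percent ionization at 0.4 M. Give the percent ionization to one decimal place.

C6H5COOH ⇌ C6H5COO- + H+; let x = [H+] at equilibrium.
x ≈ √(Ka·C₀) = √(7.1 × 10^-5 × 0.4) = 5.33 × 10^-3 M
% ionization = x/C₀ × 100% = 5.33 × 10^-3/0.4 × 100% = 1.3%

1.3%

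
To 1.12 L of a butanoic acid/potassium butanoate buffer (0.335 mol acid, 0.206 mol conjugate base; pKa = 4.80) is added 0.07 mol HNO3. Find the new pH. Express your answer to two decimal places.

After neutralization: n(CH3(CH2)2COOH) = 0.405 mol, n(CH3(CH2)2COO-) = 0.136 mol.
pH = pKa + log([A⁻]/[HA]) = 4.80 + log(0.136/0.405) = 4.80 -0.474

pH = 4.33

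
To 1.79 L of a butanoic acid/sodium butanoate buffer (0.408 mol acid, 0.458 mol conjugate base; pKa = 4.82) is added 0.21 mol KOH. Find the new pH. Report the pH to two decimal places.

OH- converts CH3(CH2)2COOH to CH3(CH2)2COO-: CH3(CH2)2COOH → 0.198 mol, CH3(CH2)2COO- → 0.668 mol.
pH = pKa + log([A⁻]/[HA]) = 4.82 + log(0.668/0.198) = 4.82 +0.528

pH = 5.35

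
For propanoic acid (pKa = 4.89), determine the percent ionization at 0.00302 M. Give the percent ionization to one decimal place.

CH3CH2COOH ⇌ CH3CH2COO- + H+; let x = [H+] at equilibrium.
Ka = 10^(−4.89) = 1.29 × 10^-5
Ka = x²/(C₀ − x); solving the quadratic gives x = 1.91 × 10^-4 M.
Fraction ionized = 1.91 × 10^-4 / 0.00302 = 0.0632 → 6.3%

6.3%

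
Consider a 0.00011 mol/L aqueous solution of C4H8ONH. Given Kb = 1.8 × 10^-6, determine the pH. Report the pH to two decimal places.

C4H8ONH + H2O ⇌ C4H8ONH2+ + OH-
Let x = [OH-] at equilibrium. Kb = x²/(0.00011 − x).
x is not negligible relative to C₀; solve x² + 1.8e-06·x − 1.98e-10 = 0.
x = [−1.8e-06 + √(1.8e-06² + 7.92e-10)]/2 = 1.32 × 10^-5 M
pOH = 4.88, so pH = 14.00 − pOH = 9.12

pH = 9.12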